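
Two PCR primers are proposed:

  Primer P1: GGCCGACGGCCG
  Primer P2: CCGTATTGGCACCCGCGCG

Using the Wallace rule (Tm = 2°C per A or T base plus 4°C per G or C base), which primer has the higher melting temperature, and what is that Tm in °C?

Primer P2, 66°C

Primer P1: A+T=1, G+C=11 → Tm = 2(1)+4(11) = 46°C
Primer P2: A+T=5, G+C=14 → Tm = 2(5)+4(14) = 66°C
46°C vs 66°C → primer P2 is higher.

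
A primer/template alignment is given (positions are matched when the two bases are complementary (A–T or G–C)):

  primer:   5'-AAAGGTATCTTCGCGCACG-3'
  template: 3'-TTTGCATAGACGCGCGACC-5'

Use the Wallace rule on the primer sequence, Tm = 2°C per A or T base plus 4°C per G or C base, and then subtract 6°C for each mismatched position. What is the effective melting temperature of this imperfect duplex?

Primer base counts: A=5, T=4, G=5, C=5 → A+T=9, G+C=10
Perfect-match Tm = 2(9) + 4(10) = 18 + 40 = 58°C
Mismatches (positions where the bases are not complementary): 4 (at positions 4, 11, 17, 18)
Effective Tm = 58 − 4×6 = 58 − 24 = 34°C

34°C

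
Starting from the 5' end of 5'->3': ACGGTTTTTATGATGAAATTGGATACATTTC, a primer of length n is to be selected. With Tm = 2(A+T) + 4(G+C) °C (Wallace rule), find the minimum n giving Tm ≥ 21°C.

n = 8

First 7 bases: ACGGTTT → Tm = 20°C (< 21°C)
First 8 bases: ACGGTTTT → Tm = 22°C (≥ 21°C)
Since every base adds ≥2°C, Tm only increases with n, so the threshold is first crossed at n = 8.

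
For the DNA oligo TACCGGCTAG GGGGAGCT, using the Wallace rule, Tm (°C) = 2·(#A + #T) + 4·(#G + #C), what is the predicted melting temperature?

Scanning the sequence gives T=3, C=4, A=3, G=8.
So N_AT = 6 and N_GC = 12.
Tm = 4·12 + 2·6 = 48 + 12 = 60°C

60°C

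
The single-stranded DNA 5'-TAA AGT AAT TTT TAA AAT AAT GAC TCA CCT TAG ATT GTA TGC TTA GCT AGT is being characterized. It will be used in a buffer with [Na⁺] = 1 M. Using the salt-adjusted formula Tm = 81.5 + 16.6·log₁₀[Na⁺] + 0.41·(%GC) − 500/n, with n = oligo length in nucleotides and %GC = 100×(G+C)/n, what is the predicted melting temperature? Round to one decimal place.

Length n = 51. C=6, T=20, A=18, G=7
G+C = 13, so %GC = 13/51 × 100 = 25.49%
Salt term: 16.6 × (0) = 0
GC term: 0.41 × 25.49 = 10.451; length term: −500/51 = −9.804
Tm = 81.5 + (0) + 10.451 − 9.804 = 82.147 → 82.1°C

82.1°C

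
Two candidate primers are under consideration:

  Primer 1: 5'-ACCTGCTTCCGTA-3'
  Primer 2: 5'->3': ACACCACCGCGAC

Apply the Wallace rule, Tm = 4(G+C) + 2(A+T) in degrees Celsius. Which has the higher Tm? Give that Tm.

Primer 2, 44°C

Primer 1: A+T=6, G+C=7 → Tm = 2(6)+4(7) = 40°C
Primer 2: A+T=4, G+C=9 → Tm = 2(4)+4(9) = 44°C
40°C vs 44°C → primer 2 is higher.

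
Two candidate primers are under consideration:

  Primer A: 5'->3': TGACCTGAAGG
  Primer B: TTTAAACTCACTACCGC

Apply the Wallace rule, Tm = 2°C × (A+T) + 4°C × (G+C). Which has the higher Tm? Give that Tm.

Primer A: A+T=5, G+C=6 → Tm = 2(5)+4(6) = 34°C
Primer B: A+T=10, G+C=7 → Tm = 2(10)+4(7) = 48°C
34°C vs 48°C → primer B is higher.

Primer B, 48°C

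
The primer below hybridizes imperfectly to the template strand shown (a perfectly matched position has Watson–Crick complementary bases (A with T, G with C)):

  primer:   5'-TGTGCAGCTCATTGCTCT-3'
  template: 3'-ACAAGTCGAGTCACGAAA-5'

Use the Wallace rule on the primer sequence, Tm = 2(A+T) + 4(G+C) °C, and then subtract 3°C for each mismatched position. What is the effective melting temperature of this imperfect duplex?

45°C

Primer base counts: A=2, T=7, G=4, C=5 → A+T=9, G+C=9
Perfect-match Tm = 2(9) + 4(9) = 18 + 36 = 54°C
Mismatches (positions where the bases are not complementary): 3 (at positions 4, 12, 17)
Effective Tm = 54 − 3×3 = 54 − 9 = 45°C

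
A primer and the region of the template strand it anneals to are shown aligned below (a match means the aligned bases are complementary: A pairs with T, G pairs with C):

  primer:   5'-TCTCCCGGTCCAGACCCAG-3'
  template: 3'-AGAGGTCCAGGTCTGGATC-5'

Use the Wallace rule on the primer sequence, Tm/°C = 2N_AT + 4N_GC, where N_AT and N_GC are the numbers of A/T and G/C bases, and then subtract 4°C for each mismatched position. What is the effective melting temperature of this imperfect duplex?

Primer base counts: A=3, T=3, G=4, C=9 → A+T=6, G+C=13
Perfect-match Tm = 2(6) + 4(13) = 12 + 52 = 64°C
Mismatches (positions where the bases are not complementary): 2 (at positions 6, 17)
Effective Tm = 64 − 2×4 = 64 − 8 = 56°C

56°C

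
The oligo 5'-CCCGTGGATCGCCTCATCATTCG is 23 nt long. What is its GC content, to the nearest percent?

Counting bases: C=9, G=5, T=6, A=3
G+C = 5 + 9 = 14 out of 23 bases
%GC = 14/23 × 100 = 60.87% ≈ 61%

61%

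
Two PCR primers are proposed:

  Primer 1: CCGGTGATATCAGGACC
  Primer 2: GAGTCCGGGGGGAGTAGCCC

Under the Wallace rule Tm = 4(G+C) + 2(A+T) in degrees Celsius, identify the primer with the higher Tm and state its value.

Primer 2, 70°C

Primer 1: A+T=7, G+C=10 → Tm = 2(7)+4(10) = 54°C
Primer 2: A+T=5, G+C=15 → Tm = 2(5)+4(15) = 70°C
54°C vs 70°C → primer 2 is higher.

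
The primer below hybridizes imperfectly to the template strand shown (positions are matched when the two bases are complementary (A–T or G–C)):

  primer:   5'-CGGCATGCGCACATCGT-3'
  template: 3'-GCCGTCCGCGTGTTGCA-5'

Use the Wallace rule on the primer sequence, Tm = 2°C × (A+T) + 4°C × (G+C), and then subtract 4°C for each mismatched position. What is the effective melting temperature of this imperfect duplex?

Primer base counts: A=3, T=3, G=5, C=6 → A+T=6, G+C=11
Perfect-match Tm = 2(6) + 4(11) = 12 + 44 = 56°C
Mismatches (positions where the bases are not complementary): 2 (at positions 6, 14)
Effective Tm = 56 − 2×4 = 56 − 8 = 48°C

48°C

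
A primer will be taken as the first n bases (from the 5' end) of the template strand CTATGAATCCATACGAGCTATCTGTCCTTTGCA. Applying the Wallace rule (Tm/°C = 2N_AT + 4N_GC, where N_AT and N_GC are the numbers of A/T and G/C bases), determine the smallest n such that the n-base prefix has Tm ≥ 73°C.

First 25 bases: CTATGAATCCATACGAGCTATCTGT → Tm = 70°C (< 73°C)
First 26 bases: CTATGAATCCATACGAGCTATCTGTC → Tm = 74°C (≥ 73°C)
Each additional base adds 2°C (A/T) or 4°C (G/C), so Tm is non-decreasing in n; n = 26 is the first length to reach 73°C.

n = 26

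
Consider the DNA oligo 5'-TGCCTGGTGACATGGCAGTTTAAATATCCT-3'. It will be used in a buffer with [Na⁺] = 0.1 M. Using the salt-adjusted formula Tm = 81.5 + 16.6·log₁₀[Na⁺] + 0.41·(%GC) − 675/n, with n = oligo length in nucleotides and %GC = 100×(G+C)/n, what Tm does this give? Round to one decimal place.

Length n = 30. Counting bases: A=7, C=6, G=7, T=10
G+C = 13, so %GC = 13/30 × 100 = 43.333%
Salt term: 16.6 × (-1) = -16.6
GC term: 0.41 × 43.333 = 17.767; length term: −675/30 = −22.5
Tm = 81.5 + (-16.6) + 17.767 − 22.5 = 60.167 → 60.2°C

60.2°C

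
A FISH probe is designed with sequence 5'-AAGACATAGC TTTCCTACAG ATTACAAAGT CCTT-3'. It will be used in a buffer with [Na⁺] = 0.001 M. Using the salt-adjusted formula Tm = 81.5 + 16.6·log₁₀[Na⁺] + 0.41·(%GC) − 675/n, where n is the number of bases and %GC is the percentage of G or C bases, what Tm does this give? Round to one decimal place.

26.3°C

Length n = 34. Base counts: A=12, C=8, T=10, G=4
G+C = 12, so %GC = 12/34 × 100 = 35.294%
Salt term: 16.6 × (-3) = -49.8
GC term: 0.41 × 35.294 = 14.471; length term: −675/34 = −19.853
Tm = 81.5 + (-49.8) + 14.471 − 19.853 = 26.318 → 26.3°C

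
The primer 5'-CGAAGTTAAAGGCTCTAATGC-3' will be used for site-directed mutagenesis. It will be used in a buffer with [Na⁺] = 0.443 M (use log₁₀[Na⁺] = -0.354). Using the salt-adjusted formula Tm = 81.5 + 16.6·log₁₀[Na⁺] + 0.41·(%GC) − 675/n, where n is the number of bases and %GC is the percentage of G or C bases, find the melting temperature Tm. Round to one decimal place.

61.1°C

Length n = 21. Base counts: T=5, C=4, A=7, G=5
G+C = 9, so %GC = 9/21 × 100 = 42.857%
Salt term: 16.6 × (-0.354) = -5.876
GC term: 0.41 × 42.857 = 17.571; length term: −675/21 = −32.143
Tm = 81.5 + (-5.876) + 17.571 − 32.143 = 61.052 → 61.1°C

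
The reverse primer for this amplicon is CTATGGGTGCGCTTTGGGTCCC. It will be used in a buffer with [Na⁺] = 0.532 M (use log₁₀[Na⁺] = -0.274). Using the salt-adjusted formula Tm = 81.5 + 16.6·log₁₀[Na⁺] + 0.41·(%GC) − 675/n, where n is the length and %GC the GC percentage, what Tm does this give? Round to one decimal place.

Length n = 22. Base counts: C=6, A=1, T=7, G=8
G+C = 14, so %GC = 14/22 × 100 = 63.636%
Salt term: 16.6 × (-0.274) = -4.548
GC term: 0.41 × 63.636 = 26.091; length term: −675/22 = −30.682
Tm = 81.5 + (-4.548) + 26.091 − 30.682 = 72.361 → 72.4°C

72.4°C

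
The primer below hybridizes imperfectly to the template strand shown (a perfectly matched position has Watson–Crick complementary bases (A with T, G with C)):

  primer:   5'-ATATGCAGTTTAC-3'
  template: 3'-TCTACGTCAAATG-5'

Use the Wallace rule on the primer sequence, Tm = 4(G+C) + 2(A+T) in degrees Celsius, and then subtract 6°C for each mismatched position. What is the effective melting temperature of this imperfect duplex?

28°C

Primer base counts: A=4, T=5, G=2, C=2 → A+T=9, G+C=4
Perfect-match Tm = 2(9) + 4(4) = 18 + 16 = 34°C
Mismatches (positions where the bases are not complementary): 1 (at position 2)
Effective Tm = 34 − 1×6 = 34 − 6 = 28°C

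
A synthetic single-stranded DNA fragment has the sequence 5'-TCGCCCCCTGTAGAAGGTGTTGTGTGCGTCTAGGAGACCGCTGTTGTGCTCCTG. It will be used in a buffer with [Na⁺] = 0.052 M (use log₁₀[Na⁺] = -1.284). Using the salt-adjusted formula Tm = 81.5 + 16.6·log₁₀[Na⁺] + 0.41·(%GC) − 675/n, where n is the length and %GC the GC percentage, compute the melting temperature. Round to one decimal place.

72.0°C

Length n = 54. Counting bases: A=6, G=18, C=14, T=16
G+C = 32, so %GC = 32/54 × 100 = 59.259%
Salt term: 16.6 × (-1.284) = -21.314
GC term: 0.41 × 59.259 = 24.296; length term: −675/54 = −12.5
Tm = 81.5 + (-21.314) + 24.296 − 12.5 = 71.982 → 72.0°C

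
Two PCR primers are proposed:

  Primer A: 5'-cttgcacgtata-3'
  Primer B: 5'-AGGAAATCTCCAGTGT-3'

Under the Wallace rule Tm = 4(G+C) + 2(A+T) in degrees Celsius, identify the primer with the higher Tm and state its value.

Primer B, 46°C

Primer A: A+T=7, G+C=5 → Tm = 2(7)+4(5) = 34°C
Primer B: A+T=9, G+C=7 → Tm = 2(9)+4(7) = 46°C
34°C vs 46°C → primer B is higher.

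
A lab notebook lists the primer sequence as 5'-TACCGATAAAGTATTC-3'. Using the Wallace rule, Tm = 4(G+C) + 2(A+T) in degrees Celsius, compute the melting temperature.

G=2, T=5, A=6, C=3
So N_AT = 11 and N_GC = 5.
Tm = 2×11 + 4×5 = 42°C

42°C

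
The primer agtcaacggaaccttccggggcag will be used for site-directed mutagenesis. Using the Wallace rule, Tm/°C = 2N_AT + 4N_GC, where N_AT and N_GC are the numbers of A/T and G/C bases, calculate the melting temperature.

78°C

Scanning the sequence gives C=7, T=3, G=8, A=6.
AT pairs contribute 9, GC pairs contribute 15.
Tm = 2(9) + 4(15) = 18 + 60 = 78°C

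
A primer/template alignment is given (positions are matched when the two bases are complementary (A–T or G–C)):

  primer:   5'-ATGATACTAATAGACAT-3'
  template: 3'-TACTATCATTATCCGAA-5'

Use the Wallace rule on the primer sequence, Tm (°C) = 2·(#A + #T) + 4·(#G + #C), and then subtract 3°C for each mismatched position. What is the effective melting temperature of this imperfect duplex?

Primer base counts: A=8, T=5, G=2, C=2 → A+T=13, G+C=4
Perfect-match Tm = 2(13) + 4(4) = 26 + 16 = 42°C
Mismatches (positions where the bases are not complementary): 3 (at positions 7, 14, 16)
Effective Tm = 42 − 3×3 = 42 − 9 = 33°C

33°C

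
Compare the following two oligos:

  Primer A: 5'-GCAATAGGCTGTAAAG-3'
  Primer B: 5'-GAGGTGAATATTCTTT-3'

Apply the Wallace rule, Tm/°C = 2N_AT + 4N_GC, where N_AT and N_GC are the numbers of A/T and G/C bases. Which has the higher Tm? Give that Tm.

Primer A: A+T=9, G+C=7 → Tm = 2(9)+4(7) = 46°C
Primer B: A+T=11, G+C=5 → Tm = 2(11)+4(5) = 42°C
46°C vs 42°C → primer A is higher.

Primer A, 46°C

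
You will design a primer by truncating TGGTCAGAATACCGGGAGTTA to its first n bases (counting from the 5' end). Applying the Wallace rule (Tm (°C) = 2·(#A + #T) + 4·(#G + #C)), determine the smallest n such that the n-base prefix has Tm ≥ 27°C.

First 9 bases: TGGTCAGAA → Tm = 26°C (< 27°C)
First 10 bases: TGGTCAGAAT → Tm = 28°C (≥ 27°C)
Each additional base adds 2°C (A/T) or 4°C (G/C), so Tm is non-decreasing in n; n = 10 is the first length to reach 27°C.

n = 10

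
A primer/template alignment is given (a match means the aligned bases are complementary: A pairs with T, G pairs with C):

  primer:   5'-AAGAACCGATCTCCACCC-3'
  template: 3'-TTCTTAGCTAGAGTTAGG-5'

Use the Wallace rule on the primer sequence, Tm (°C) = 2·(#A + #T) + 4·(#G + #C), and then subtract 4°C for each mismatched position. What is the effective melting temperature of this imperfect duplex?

Primer base counts: A=6, T=2, G=2, C=8 → A+T=8, G+C=10
Perfect-match Tm = 2(8) + 4(10) = 16 + 40 = 56°C
Mismatches (positions where the bases are not complementary): 3 (at positions 6, 14, 16)
Effective Tm = 56 − 3×4 = 56 − 12 = 44°C

44°C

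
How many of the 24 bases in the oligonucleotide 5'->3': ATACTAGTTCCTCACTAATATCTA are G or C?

7

G=1, A=8, T=9, C=6
G+C = 1 + 6 = 7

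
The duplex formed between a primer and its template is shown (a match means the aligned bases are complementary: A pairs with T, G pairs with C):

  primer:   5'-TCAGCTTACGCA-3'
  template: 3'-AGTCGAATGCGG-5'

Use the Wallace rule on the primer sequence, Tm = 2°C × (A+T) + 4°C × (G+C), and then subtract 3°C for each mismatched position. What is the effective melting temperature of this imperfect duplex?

33°C

Primer base counts: A=3, T=3, G=2, C=4 → A+T=6, G+C=6
Perfect-match Tm = 2(6) + 4(6) = 12 + 24 = 36°C
Mismatches (positions where the bases are not complementary): 1 (at position 12)
Effective Tm = 36 − 1×3 = 36 − 3 = 33°C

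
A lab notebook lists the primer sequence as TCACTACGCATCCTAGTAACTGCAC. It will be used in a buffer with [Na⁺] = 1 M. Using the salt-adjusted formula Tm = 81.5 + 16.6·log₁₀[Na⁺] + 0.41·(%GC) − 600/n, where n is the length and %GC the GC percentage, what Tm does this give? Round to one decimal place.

77.2°C

Length n = 25. Counting bases: A=7, C=9, G=3, T=6
G+C = 12, so %GC = 12/25 × 100 = 48%
Salt term: 16.6 × (0) = 0
GC term: 0.41 × 48 = 19.68; length term: −600/25 = −24
Tm = 81.5 + (0) + 19.68 − 24 = 77.18 → 77.2°C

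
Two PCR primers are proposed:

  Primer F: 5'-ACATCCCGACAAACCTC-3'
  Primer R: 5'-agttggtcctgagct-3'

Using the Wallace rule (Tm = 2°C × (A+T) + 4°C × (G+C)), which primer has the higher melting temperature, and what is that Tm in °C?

Primer F, 52°C

Primer F: A+T=8, G+C=9 → Tm = 2(8)+4(9) = 52°C
Primer R: A+T=7, G+C=8 → Tm = 2(7)+4(8) = 46°C
52°C vs 46°C → primer F is higher.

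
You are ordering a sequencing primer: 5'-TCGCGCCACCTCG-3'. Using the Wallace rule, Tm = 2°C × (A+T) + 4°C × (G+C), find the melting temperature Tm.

46°C

Counting bases: T=2, G=3, C=7, A=1
AT pairs contribute 3, GC pairs contribute 10.
Tm = 2×3 + 4×10 = 46°C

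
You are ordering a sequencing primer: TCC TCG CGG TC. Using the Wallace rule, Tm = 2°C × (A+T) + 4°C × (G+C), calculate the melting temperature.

38°C

Scanning the sequence gives T=3, A=0, G=3, C=5.
A+T = 3, G+C = 8
Tm = 4·8 + 2·3 = 32 + 6 = 38°C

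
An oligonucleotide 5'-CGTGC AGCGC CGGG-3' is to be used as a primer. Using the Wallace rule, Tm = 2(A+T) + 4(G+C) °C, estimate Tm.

52°C

Base counts: G=7, A=1, T=1, C=5
AT pairs contribute 2, GC pairs contribute 12.
Tm = 2(2) + 4(12) = 4 + 48 = 52°C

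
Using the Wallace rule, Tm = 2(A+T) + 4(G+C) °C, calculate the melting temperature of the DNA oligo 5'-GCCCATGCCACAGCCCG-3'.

Base counts: G=4, T=1, C=9, A=3
A+T = 4, G+C = 13
Tm = 2(4) + 4(13) = 8 + 52 = 60°C

60°C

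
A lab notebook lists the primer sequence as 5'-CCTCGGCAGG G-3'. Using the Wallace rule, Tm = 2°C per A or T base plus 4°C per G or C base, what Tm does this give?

40°C

C=4, T=1, G=5, A=1
AT pairs contribute 2, GC pairs contribute 9.
Tm = 2×2 + 4×9 = 40°C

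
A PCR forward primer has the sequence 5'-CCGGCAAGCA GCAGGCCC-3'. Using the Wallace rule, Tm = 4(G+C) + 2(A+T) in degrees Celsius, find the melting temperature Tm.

Scanning the sequence gives G=6, C=8, A=4, T=0.
AT pairs contribute 4, GC pairs contribute 14.
Tm = 2(4) + 4(14) = 8 + 56 = 64°C

64°C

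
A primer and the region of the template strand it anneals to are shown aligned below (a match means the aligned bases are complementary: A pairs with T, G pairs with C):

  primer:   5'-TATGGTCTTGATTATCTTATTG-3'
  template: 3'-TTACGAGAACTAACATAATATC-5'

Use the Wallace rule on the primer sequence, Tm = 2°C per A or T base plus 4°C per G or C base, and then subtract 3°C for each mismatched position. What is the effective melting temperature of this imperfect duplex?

Primer base counts: A=4, T=12, G=4, C=2 → A+T=16, G+C=6
Perfect-match Tm = 2(16) + 4(6) = 32 + 24 = 56°C
Mismatches (positions where the bases are not complementary): 5 (at positions 1, 5, 14, 16, 21)
Effective Tm = 56 − 5×3 = 56 − 15 = 41°C

41°C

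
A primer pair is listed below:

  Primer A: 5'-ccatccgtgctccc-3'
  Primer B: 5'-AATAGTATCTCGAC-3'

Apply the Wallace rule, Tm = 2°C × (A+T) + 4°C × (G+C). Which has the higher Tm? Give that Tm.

Primer A: A+T=4, G+C=10 → Tm = 2(4)+4(10) = 48°C
Primer B: A+T=9, G+C=5 → Tm = 2(9)+4(5) = 38°C
48°C vs 38°C → primer A is higher.

Primer A, 48°C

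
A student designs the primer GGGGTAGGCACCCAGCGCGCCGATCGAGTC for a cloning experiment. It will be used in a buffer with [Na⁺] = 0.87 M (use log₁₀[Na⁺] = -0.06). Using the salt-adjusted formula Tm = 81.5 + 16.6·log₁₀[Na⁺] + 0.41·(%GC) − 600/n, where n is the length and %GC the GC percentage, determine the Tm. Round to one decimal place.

90.6°C

Length n = 30. Base counts: C=10, T=3, G=12, A=5
G+C = 22, so %GC = 22/30 × 100 = 73.333%
Salt term: 16.6 × (-0.06) = -0.996
GC term: 0.41 × 73.333 = 30.067; length term: −600/30 = −20
Tm = 81.5 + (-0.996) + 30.067 − 20 = 90.571 → 90.6°C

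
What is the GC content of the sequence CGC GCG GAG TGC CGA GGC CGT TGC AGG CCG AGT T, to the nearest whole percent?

A=4, C=10, G=15, T=5
G+C = 15 + 10 = 25 out of 34 bases
%GC = 25/34 × 100 = 73.53% ≈ 74%

74%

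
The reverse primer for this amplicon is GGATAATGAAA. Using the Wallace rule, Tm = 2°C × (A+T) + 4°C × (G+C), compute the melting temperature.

Base counts: C=0, T=2, A=6, G=3
AT pairs contribute 8, GC pairs contribute 3.
Tm = 2×8 + 4×3 = 28°C

28°C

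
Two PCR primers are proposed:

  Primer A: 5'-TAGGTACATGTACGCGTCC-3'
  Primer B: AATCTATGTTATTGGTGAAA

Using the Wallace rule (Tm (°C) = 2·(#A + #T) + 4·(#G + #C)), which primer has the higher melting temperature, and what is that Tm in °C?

Primer A, 58°C

Primer A: A+T=9, G+C=10 → Tm = 2(9)+4(10) = 58°C
Primer B: A+T=15, G+C=5 → Tm = 2(15)+4(5) = 50°C
58°C vs 50°C → primer A is higher.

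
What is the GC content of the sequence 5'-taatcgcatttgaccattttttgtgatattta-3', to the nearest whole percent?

Counting bases: T=16, G=4, C=4, A=8
G+C = 4 + 4 = 8 out of 32 bases
%GC = 8/32 × 100 = 25% ≈ 25%

25%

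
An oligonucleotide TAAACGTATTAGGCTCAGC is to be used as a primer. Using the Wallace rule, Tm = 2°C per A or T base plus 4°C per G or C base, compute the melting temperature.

Scanning the sequence gives G=4, T=5, C=4, A=6.
A+T = 11, G+C = 8
Tm = 2×11 + 4×8 = 54°C

54°C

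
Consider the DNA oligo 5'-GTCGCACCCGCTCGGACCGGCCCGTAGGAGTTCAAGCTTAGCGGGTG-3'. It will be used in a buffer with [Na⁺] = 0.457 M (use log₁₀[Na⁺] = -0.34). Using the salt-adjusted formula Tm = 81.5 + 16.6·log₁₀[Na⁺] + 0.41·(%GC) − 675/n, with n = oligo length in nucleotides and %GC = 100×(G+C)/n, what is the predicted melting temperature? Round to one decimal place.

Length n = 47. Base counts: T=8, A=7, C=15, G=17
G+C = 32, so %GC = 32/47 × 100 = 68.085%
Salt term: 16.6 × (-0.34) = -5.644
GC term: 0.41 × 68.085 = 27.915; length term: −675/47 = −14.362
Tm = 81.5 + (-5.644) + 27.915 − 14.362 = 89.409 → 89.4°C

89.4°C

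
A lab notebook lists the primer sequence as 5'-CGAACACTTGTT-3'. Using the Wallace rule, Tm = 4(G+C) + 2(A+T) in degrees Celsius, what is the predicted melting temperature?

Base counts: T=4, C=3, A=3, G=2
So N_AT = 7 and N_GC = 5.
Tm = 4·5 + 2·7 = 20 + 14 = 34°C

34°C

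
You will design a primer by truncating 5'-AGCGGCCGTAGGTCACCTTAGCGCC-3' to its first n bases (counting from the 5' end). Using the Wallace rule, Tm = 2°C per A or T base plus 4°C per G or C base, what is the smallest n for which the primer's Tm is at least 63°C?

n = 20

First 19 bases: AGCGGCCGTAGGTCACCTT → Tm = 62°C (< 63°C)
First 20 bases: AGCGGCCGTAGGTCACCTTA → Tm = 64°C (≥ 63°C)
Since every base adds ≥2°C, Tm only increases with n, so the threshold is first crossed at n = 20.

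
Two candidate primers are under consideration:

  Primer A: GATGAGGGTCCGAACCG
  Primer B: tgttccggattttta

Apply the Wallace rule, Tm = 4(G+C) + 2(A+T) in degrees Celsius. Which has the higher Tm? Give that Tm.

Primer A, 56°C

Primer A: A+T=6, G+C=11 → Tm = 2(6)+4(11) = 56°C
Primer B: A+T=10, G+C=5 → Tm = 2(10)+4(5) = 40°C
56°C vs 40°C → primer A is higher.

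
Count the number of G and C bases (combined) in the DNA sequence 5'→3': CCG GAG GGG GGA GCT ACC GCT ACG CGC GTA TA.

22

Counting bases: C=9, A=6, G=13, T=4
G+C = 13 + 9 = 22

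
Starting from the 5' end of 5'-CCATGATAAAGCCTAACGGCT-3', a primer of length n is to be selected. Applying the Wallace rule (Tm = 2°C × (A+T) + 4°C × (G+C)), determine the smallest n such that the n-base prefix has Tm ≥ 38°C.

First 12 bases: CCATGATAAAGC → Tm = 34°C (< 38°C)
First 13 bases: CCATGATAAAGCC → Tm = 38°C (≥ 38°C)
Since every base adds ≥2°C, Tm only increases with n, so the threshold is first crossed at n = 13.

n = 13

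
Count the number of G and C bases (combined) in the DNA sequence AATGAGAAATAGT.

3

Counting bases: C=0, T=3, A=7, G=3
Total G or C: 3 + 0 = 3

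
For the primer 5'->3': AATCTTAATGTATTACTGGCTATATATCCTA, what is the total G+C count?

8

C=5, T=13, G=3, A=10
G+C = 3 + 5 = 8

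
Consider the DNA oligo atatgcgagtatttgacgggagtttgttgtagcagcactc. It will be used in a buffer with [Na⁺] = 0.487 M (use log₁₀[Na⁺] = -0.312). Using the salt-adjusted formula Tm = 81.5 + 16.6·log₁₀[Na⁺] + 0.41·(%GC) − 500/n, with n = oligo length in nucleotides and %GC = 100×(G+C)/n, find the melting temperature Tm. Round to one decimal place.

Length n = 40. Base counts: C=6, A=9, G=12, T=13
G+C = 18, so %GC = 18/40 × 100 = 45%
Salt term: 16.6 × (-0.312) = -5.179
GC term: 0.41 × 45 = 18.45; length term: −500/40 = −12.5
Tm = 81.5 + (-5.179) + 18.45 − 12.5 = 82.271 → 82.3°C

82.3°C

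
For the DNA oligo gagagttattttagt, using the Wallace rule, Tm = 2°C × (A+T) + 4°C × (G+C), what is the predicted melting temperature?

Counting bases: G=4, A=4, T=7, C=0
So N_AT = 11 and N_GC = 4.
Tm = 2(11) + 4(4) = 22 + 16 = 38°C

38°C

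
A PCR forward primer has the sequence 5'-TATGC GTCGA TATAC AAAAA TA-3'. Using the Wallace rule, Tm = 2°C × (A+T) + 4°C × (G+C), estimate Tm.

Scanning the sequence gives C=3, A=10, G=3, T=6.
So N_AT = 16 and N_GC = 6.
Tm = 2(16) + 4(6) = 32 + 24 = 56°C

56°C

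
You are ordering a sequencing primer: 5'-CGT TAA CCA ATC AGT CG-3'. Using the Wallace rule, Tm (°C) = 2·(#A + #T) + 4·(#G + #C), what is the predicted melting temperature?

50°C

Scanning the sequence gives A=5, G=3, C=5, T=4.
So N_AT = 9 and N_GC = 8.
Tm = 4·8 + 2·9 = 32 + 18 = 50°C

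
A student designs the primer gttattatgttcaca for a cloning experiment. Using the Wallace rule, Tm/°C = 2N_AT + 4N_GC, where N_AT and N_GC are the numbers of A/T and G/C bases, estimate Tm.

Base counts: T=7, C=2, G=2, A=4
A+T = 11, G+C = 4
Tm = 4·4 + 2·11 = 16 + 22 = 38°C

38°C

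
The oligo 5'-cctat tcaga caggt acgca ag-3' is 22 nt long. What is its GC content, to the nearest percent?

50%

Counting bases: A=7, T=4, C=6, G=5
G+C = 5 + 6 = 11 out of 22 bases
%GC = 11/22 × 100 = 50% ≈ 50%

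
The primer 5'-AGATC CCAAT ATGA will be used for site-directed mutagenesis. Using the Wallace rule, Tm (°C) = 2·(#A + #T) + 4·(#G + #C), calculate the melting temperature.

38°C

Base counts: G=2, T=3, C=3, A=6
So N_AT = 9 and N_GC = 5.
Tm = 2(9) + 4(5) = 18 + 20 = 38°C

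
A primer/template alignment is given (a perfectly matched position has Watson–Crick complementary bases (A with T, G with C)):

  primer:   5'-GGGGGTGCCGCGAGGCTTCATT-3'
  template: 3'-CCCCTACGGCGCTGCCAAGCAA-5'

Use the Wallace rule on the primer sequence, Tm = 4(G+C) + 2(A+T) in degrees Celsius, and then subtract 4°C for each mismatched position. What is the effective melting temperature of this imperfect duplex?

Primer base counts: A=2, T=5, G=10, C=5 → A+T=7, G+C=15
Perfect-match Tm = 2(7) + 4(15) = 14 + 60 = 74°C
Mismatches (positions where the bases are not complementary): 4 (at positions 5, 14, 16, 20)
Effective Tm = 74 − 4×4 = 74 − 16 = 58°C

58°C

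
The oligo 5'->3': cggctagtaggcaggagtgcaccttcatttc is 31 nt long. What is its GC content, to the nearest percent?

Base counts: G=9, T=8, C=8, A=6
G+C = 9 + 8 = 17 out of 31 bases
%GC = 17/31 × 100 = 54.84% ≈ 55%

55%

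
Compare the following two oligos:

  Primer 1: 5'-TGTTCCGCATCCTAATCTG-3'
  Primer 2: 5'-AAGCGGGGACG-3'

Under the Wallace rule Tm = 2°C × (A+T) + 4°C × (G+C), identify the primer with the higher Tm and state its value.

Primer 1: A+T=10, G+C=9 → Tm = 2(10)+4(9) = 56°C
Primer 2: A+T=3, G+C=8 → Tm = 2(3)+4(8) = 38°C
56°C vs 38°C → primer 1 is higher.

Primer 1, 56°C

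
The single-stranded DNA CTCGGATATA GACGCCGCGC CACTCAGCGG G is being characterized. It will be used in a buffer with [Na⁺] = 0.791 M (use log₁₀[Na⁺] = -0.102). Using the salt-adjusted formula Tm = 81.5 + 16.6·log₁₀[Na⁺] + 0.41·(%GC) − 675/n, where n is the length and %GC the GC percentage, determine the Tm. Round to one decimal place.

85.8°C

Length n = 31. Scanning the sequence gives A=6, G=10, T=4, C=11.
G+C = 21, so %GC = 21/31 × 100 = 67.742%
Salt term: 16.6 × (-0.102) = -1.693
GC term: 0.41 × 67.742 = 27.774; length term: −675/31 = −21.774
Tm = 81.5 + (-1.693) + 27.774 − 21.774 = 85.807 → 85.8°C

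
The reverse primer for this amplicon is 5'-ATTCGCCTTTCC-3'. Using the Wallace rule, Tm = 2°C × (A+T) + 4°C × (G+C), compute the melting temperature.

Base counts: A=1, C=5, T=5, G=1
A+T = 6, G+C = 6
Tm = 4·6 + 2·6 = 24 + 12 = 36°C

36°C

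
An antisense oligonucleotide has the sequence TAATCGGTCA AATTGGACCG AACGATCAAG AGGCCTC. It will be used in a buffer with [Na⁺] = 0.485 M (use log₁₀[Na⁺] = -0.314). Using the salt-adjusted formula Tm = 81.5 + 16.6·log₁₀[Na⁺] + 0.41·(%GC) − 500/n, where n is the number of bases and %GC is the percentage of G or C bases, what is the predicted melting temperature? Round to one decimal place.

82.7°C

Length n = 37. Scanning the sequence gives C=9, T=7, A=12, G=9.
G+C = 18, so %GC = 18/37 × 100 = 48.649%
Salt term: 16.6 × (-0.314) = -5.212
GC term: 0.41 × 48.649 = 19.946; length term: −500/37 = −13.514
Tm = 81.5 + (-5.212) + 19.946 − 13.514 = 82.72 → 82.7°C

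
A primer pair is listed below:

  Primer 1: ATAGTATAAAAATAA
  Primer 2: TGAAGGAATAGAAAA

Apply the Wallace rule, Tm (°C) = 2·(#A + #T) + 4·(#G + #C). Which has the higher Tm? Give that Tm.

Primer 1: A+T=14, G+C=1 → Tm = 2(14)+4(1) = 32°C
Primer 2: A+T=11, G+C=4 → Tm = 2(11)+4(4) = 38°C
32°C vs 38°C → primer 2 is higher.

Primer 2, 38°C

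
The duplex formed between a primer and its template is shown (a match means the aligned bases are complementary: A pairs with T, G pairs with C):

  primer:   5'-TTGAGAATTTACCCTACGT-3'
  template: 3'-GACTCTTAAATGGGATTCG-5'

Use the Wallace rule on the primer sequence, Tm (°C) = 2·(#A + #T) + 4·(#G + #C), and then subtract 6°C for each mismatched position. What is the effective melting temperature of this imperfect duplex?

34°C

Primer base counts: A=5, T=7, G=3, C=4 → A+T=12, G+C=7
Perfect-match Tm = 2(12) + 4(7) = 24 + 28 = 52°C
Mismatches (positions where the bases are not complementary): 3 (at positions 1, 17, 19)
Effective Tm = 52 − 3×6 = 52 − 18 = 34°C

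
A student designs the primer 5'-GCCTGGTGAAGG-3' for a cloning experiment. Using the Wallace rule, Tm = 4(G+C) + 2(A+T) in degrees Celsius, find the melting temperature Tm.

Counting bases: C=2, G=6, T=2, A=2
AT pairs contribute 4, GC pairs contribute 8.
Tm = 4·8 + 2·4 = 32 + 8 = 40°C

40°C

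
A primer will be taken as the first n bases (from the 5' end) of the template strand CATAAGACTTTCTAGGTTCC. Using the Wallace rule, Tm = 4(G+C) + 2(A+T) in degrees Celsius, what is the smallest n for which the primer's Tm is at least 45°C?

n = 17

First 16 bases: CATAAGACTTTCTAGG → Tm = 44°C (< 45°C)
First 17 bases: CATAAGACTTTCTAGGT → Tm = 46°C (≥ 45°C)
Each additional base adds 2°C (A/T) or 4°C (G/C), so Tm is non-decreasing in n; n = 17 is the first length to reach 45°C.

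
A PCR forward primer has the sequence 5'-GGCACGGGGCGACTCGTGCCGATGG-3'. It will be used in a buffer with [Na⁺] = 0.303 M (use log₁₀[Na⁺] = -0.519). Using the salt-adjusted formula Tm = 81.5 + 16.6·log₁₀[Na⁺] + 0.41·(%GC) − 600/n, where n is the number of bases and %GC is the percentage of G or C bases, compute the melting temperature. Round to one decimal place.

Length n = 25. Base counts: A=3, T=3, C=7, G=12
G+C = 19, so %GC = 19/25 × 100 = 76%
Salt term: 16.6 × (-0.519) = -8.615
GC term: 0.41 × 76 = 31.16; length term: −600/25 = −24
Tm = 81.5 + (-8.615) + 31.16 − 24 = 80.045 → 80.0°C

80.0°C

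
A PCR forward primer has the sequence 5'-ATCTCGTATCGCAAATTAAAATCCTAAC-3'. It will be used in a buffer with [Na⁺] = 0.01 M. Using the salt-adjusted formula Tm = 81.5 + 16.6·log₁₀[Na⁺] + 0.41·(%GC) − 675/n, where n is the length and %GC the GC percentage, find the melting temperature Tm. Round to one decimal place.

37.4°C

Length n = 28. T=8, G=2, A=11, C=7
G+C = 9, so %GC = 9/28 × 100 = 32.143%
Salt term: 16.6 × (-2) = -33.2
GC term: 0.41 × 32.143 = 13.179; length term: −675/28 = −24.107
Tm = 81.5 + (-33.2) + 13.179 − 24.107 = 37.372 → 37.4°C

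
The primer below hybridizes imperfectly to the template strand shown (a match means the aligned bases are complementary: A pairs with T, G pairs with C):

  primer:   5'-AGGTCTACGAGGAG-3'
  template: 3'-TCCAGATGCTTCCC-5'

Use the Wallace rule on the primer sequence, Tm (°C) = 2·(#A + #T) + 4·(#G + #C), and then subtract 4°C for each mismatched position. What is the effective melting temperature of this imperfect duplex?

36°C

Primer base counts: A=4, T=2, G=6, C=2 → A+T=6, G+C=8
Perfect-match Tm = 2(6) + 4(8) = 12 + 32 = 44°C
Mismatches (positions where the bases are not complementary): 2 (at positions 11, 13)
Effective Tm = 44 − 2×4 = 44 − 8 = 36°C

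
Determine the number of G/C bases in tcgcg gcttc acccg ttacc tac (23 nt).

C=10, T=6, G=4, A=3
G+C = 4 + 10 = 14

14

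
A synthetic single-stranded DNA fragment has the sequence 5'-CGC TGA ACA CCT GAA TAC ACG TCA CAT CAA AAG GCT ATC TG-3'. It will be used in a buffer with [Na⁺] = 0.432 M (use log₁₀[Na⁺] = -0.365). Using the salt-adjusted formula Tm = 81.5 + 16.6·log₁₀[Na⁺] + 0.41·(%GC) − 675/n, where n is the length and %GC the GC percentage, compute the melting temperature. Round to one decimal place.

Length n = 41. C=12, G=7, T=8, A=14
G+C = 19, so %GC = 19/41 × 100 = 46.341%
Salt term: 16.6 × (-0.365) = -6.059
GC term: 0.41 × 46.341 = 19; length term: −675/41 = −16.463
Tm = 81.5 + (-6.059) + 19 − 16.463 = 77.978 → 78.0°C

78.0°C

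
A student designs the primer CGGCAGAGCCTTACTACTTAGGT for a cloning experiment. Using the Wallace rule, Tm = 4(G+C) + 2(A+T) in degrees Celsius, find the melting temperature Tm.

T=6, C=6, G=6, A=5
A+T = 11, G+C = 12
Tm = 2×11 + 4×12 = 70°C

70°C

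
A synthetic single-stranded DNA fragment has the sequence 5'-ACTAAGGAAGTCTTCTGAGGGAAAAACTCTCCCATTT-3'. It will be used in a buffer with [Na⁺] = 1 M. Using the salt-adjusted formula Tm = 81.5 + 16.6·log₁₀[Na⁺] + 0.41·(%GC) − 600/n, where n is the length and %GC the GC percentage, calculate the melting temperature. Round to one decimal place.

81.9°C

Length n = 37. G=7, A=12, C=8, T=10
G+C = 15, so %GC = 15/37 × 100 = 40.541%
Salt term: 16.6 × (0) = 0
GC term: 0.41 × 40.541 = 16.622; length term: −600/37 = −16.216
Tm = 81.5 + (0) + 16.622 − 16.216 = 81.906 → 81.9°C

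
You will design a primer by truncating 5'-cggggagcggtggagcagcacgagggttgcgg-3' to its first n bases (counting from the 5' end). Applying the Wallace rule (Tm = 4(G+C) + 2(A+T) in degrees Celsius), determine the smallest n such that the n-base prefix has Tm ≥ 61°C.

First 17 bases: CGGGGAGCGGTGGAGCA → Tm = 60°C (< 61°C)
First 18 bases: CGGGGAGCGGTGGAGCAG → Tm = 64°C (≥ 61°C)
Each additional base adds 2°C (A/T) or 4°C (G/C), so Tm is non-decreasing in n; n = 18 is the first length to reach 61°C.

n = 18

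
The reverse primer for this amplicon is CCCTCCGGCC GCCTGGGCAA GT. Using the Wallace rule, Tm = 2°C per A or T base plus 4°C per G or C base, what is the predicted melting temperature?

78°C

T=3, C=10, A=2, G=7
A+T = 5, G+C = 17
Tm = 2×5 + 4×17 = 78°C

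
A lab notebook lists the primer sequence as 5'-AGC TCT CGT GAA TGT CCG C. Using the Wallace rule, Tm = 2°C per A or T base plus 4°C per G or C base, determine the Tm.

60°C

Base counts: T=5, C=6, A=3, G=5
So N_AT = 8 and N_GC = 11.
Tm = 4·11 + 2·8 = 44 + 16 = 60°C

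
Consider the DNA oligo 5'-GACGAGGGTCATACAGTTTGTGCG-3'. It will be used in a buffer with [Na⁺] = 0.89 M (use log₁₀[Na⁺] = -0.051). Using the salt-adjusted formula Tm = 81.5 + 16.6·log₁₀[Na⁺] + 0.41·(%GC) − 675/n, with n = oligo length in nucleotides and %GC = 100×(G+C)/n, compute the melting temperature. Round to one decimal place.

Length n = 24. Base counts: G=9, T=6, C=4, A=5
G+C = 13, so %GC = 13/24 × 100 = 54.167%
Salt term: 16.6 × (-0.051) = -0.847
GC term: 0.41 × 54.167 = 22.208; length term: −675/24 = −28.125
Tm = 81.5 + (-0.847) + 22.208 − 28.125 = 74.736 → 74.7°C

74.7°C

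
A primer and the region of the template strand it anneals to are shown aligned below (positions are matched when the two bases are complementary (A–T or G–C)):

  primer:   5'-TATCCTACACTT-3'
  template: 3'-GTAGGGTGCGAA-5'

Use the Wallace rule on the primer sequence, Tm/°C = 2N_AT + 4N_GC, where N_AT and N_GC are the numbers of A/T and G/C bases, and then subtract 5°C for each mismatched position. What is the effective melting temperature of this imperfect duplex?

Primer base counts: A=3, T=5, G=0, C=4 → A+T=8, G+C=4
Perfect-match Tm = 2(8) + 4(4) = 16 + 16 = 32°C
Mismatches (positions where the bases are not complementary): 3 (at positions 1, 6, 9)
Effective Tm = 32 − 3×5 = 32 − 15 = 17°C

17°C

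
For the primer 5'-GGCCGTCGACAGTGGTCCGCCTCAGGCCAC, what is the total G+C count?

Base counts: G=10, T=4, C=12, A=4
Total G or C: 10 + 12 = 22

22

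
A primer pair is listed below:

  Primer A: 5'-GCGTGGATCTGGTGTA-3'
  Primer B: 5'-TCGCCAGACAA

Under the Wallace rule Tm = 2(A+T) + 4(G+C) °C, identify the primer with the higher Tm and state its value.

Primer A: A+T=7, G+C=9 → Tm = 2(7)+4(9) = 50°C
Primer B: A+T=5, G+C=6 → Tm = 2(5)+4(6) = 34°C
50°C vs 34°C → primer A is higher.

Primer A, 50°C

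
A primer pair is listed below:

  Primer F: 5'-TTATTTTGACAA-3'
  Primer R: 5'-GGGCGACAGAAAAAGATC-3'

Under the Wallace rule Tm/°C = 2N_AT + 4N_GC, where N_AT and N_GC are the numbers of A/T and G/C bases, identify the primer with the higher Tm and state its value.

Primer F: A+T=10, G+C=2 → Tm = 2(10)+4(2) = 28°C
Primer R: A+T=9, G+C=9 → Tm = 2(9)+4(9) = 54°C
28°C vs 54°C → primer R is higher.

Primer R, 54°C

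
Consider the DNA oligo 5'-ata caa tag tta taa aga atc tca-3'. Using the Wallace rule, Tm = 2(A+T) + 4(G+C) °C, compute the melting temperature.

58°C

Scanning the sequence gives G=2, T=7, A=12, C=3.
A+T = 19, G+C = 5
Tm = 2×19 + 4×5 = 58°C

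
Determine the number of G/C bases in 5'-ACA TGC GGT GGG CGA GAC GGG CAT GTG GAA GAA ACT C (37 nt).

G=15, C=7, T=5, A=10
G+C = 15 + 7 = 22

22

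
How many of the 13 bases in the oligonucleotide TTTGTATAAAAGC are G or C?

Scanning the sequence gives C=1, G=2, T=5, A=5.
Total G or C: 2 + 1 = 3

3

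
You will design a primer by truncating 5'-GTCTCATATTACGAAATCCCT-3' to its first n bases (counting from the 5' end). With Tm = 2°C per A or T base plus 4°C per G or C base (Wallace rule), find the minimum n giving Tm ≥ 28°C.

First 10 bases: GTCTCATATT → Tm = 26°C (< 28°C)
First 11 bases: GTCTCATATTA → Tm = 28°C (≥ 28°C)
Since every base adds ≥2°C, Tm only increases with n, so the threshold is first crossed at n = 11.

n = 11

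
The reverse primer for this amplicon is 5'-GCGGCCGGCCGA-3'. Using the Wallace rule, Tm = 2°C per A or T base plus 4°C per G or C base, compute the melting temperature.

Counting bases: T=0, A=1, G=6, C=5
So N_AT = 1 and N_GC = 11.
Tm = 4·11 + 2·1 = 44 + 2 = 46°C

46°C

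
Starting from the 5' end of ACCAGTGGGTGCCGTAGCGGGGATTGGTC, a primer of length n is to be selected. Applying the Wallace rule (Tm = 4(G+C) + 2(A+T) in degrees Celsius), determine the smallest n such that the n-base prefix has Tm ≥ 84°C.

n = 26

First 25 bases: ACCAGTGGGTGCCGTAGCGGGGATT → Tm = 82°C (< 84°C)
First 26 bases: ACCAGTGGGTGCCGTAGCGGGGATTG → Tm = 86°C (≥ 84°C)
Each additional base adds 2°C (A/T) or 4°C (G/C), so Tm is non-decreasing in n; n = 26 is the first length to reach 84°C.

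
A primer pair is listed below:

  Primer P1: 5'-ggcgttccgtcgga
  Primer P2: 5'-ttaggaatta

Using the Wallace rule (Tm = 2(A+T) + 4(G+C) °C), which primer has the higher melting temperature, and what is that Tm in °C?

Primer P1, 48°C

Primer P1: A+T=4, G+C=10 → Tm = 2(4)+4(10) = 48°C
Primer P2: A+T=8, G+C=2 → Tm = 2(8)+4(2) = 24°C
48°C vs 24°C → primer P1 is higher.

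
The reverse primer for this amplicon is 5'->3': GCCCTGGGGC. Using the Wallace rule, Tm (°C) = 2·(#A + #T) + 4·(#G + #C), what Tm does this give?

38°C

C=4, A=0, G=5, T=1
AT pairs contribute 1, GC pairs contribute 9.
Tm = 2(1) + 4(9) = 2 + 36 = 38°C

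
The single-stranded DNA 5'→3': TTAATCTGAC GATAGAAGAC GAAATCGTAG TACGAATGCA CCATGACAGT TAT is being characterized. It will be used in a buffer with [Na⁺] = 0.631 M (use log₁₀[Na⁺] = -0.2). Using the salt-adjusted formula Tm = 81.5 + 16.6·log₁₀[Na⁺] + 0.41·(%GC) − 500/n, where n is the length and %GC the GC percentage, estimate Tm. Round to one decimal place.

84.2°C

Length n = 53. Base counts: G=11, C=9, T=13, A=20
G+C = 20, so %GC = 20/53 × 100 = 37.736%
Salt term: 16.6 × (-0.2) = -3.32
GC term: 0.41 × 37.736 = 15.472; length term: −500/53 = −9.434
Tm = 81.5 + (-3.32) + 15.472 − 9.434 = 84.218 → 84.2°C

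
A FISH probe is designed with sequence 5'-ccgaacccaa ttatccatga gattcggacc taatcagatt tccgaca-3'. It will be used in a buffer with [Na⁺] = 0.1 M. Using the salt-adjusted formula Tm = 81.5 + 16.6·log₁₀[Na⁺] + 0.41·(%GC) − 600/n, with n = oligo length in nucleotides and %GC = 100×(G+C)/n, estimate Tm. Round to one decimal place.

70.5°C

Length n = 47. Base counts: G=7, A=15, T=11, C=14
G+C = 21, so %GC = 21/47 × 100 = 44.681%
Salt term: 16.6 × (-1) = -16.6
GC term: 0.41 × 44.681 = 18.319; length term: −600/47 = −12.766
Tm = 81.5 + (-16.6) + 18.319 − 12.766 = 70.453 → 70.5°C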